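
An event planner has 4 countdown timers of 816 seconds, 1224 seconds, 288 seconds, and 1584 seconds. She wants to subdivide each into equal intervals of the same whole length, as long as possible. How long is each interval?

24 seconds

The interval must divide each timer length; the longest such is the gcd.
816 = 2^4 × 3 × 17
1224 = 2^3 × 3^2 × 17
288 = 2^5 × 3^2
1584 = 2^4 × 3^2 × 11
gcd(816, 1224, 288, 1584) = 2^3 × 3 = 24.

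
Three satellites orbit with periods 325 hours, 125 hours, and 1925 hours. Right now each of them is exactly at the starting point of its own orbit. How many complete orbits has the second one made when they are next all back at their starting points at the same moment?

1001 orbits

All finish a whole number of cycles simultaneously at t = LCM of the periods.
325 = 5^2 × 13
125 = 5^3
1925 = 5^2 × 7 × 11
LCM(325, 125, 1925) = 5^3 × 7 × 11 × 13 = 125125.
Orbits for period 125: 125125 / 125 = 1001.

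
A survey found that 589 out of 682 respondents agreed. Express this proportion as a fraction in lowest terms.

589 = 19 × 31
682 = 2 × 11 × 31
gcd(589, 682) = 31.
Divide numerator and denominator by 31: 589/682 = 19/22.

19/22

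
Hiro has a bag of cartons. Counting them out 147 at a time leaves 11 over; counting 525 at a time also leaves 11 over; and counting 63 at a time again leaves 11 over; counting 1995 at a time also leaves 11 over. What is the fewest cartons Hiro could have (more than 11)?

N − 11 must be a common multiple of 147, 525, 63, and 1995.
147 = 3 × 7^2
525 = 3 × 5^2 × 7
63 = 3^2 × 7
1995 = 3 × 5 × 7 × 19
LCM(147, 525, 63, 1995) = 3^2 × 5^2 × 7^2 × 19 = 209475.
Smallest N > 11 is LCM + 11 = 209475 + 11 = 209486.

209486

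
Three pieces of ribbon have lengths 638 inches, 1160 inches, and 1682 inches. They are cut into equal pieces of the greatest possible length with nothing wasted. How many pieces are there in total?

Piece length = gcd(638, 1160, 1682).
638 = 2 × 11 × 29
1160 = 2^3 × 5 × 29
1682 = 2 × 29^2
gcd(638, 1160, 1682) = 2 × 29 = 58.
Total pieces = 638/58 + 1160/58 + 1682/58 = 11 + 20 + 29 = 60.

60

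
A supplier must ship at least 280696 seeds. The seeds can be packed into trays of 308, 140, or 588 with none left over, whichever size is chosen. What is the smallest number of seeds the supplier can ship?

291060

The number of seeds must be a common multiple of 308, 140, and 588, so a multiple of their LCM.
308 = 2^2 × 7 × 11
140 = 2^2 × 5 × 7
588 = 2^2 × 3 × 7^2
LCM(308, 140, 588) = 2^2 × 3 × 5 × 7^2 × 11 = 32340.
Smallest multiple of 32340 that is ≥ 280696: ⌈280696/32340⌉ × 32340 = 9 × 32340 = 291060.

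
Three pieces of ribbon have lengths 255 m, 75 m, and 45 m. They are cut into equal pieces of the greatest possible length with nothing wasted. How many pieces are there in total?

25

Piece length = gcd(255, 75, 45).
255 = 3 × 5 × 17
75 = 3 × 5^2
45 = 3^2 × 5
gcd(255, 75, 45) = 3 × 5 = 15.
Total pieces = 255/15 + 75/15 + 45/15 = 17 + 5 + 3 = 25.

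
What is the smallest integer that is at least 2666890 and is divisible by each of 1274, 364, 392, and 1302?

The integer must be a common multiple of 1274, 364, 392, and 1302, so a multiple of their LCM.
1274 = 2 × 7^2 × 13
364 = 2^2 × 7 × 13
392 = 2^3 × 7^2
1302 = 2 × 3 × 7 × 31
LCM(1274, 364, 392, 1302) = 2^3 × 3 × 7^2 × 13 × 31 = 473928.
Smallest multiple of 473928 that is ≥ 2666890: ⌈2666890/473928⌉ × 473928 = 6 × 473928 = 2843568.

2843568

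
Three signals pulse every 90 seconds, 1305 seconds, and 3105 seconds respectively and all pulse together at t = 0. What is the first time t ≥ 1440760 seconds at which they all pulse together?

Joint pulses occur at multiples of LCM(90, 1305, 3105).
90 = 2 × 3^2 × 5
1305 = 3^2 × 5 × 29
3105 = 3^3 × 5 × 23
LCM(90, 1305, 3105) = 2 × 3^3 × 5 × 23 × 29 = 180090.
Smallest multiple of 180090 that is ≥ 1440760: ⌈1440760/180090⌉ × 180090 = 9 × 180090 = 1620810.

1620810 seconds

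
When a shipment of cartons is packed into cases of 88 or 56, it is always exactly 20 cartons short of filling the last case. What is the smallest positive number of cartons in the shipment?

Being 20 short of a full case of size k means N ≡ −20 (mod k), i.e. N + 20 is a multiple of each size.
88 = 2^3 × 11
56 = 2^3 × 7
LCM(88, 56) = 2^3 × 7 × 11 = 616.
Smallest positive N is 616 − 20 = 596.

596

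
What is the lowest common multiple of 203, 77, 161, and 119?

873103

203 = 7 × 29
77 = 7 × 11
161 = 7 × 23
119 = 7 × 17
LCM(203, 77, 161, 119) = 7 × 11 × 17 × 23 × 29 = 873103.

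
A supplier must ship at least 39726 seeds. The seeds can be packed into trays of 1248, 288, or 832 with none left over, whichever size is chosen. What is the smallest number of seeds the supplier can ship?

The number of seeds must be a common multiple of 1248, 288, and 832, so a multiple of their LCM.
1248 = 2^5 × 3 × 13
288 = 2^5 × 3^2
832 = 2^6 × 13
LCM(1248, 288, 832) = 2^6 × 3^2 × 13 = 7488.
Smallest multiple of 7488 that is ≥ 39726: ⌈39726/7488⌉ × 7488 = 6 × 7488 = 44928.

44928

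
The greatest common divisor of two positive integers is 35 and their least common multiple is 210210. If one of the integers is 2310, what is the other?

3185

For two integers, gcd × lcm = product, so the other is (35 × 210210) / 2310 = 7357350 / 2310 = 3185.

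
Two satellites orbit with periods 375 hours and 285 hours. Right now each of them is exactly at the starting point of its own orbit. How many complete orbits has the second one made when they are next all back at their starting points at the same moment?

25 orbits

They are all back at their starting positions together after one LCM of the periods.
375 = 3 × 5^3
285 = 3 × 5 × 19
LCM(375, 285) = 3 × 5^3 × 19 = 7125.
Orbits for period 285: 7125 / 285 = 25.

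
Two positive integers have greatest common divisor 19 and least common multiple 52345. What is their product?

For any two positive integers, gcd × lcm = product = 19 × 52345 = 994555.

994555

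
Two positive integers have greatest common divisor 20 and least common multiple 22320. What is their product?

For any two positive integers, gcd × lcm = product = 20 × 22320 = 446400.

446400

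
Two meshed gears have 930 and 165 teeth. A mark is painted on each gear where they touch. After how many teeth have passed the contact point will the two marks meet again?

They coincide at every common multiple of the periods; the first is the LCM.
930 = 2 × 3 × 5 × 31
165 = 3 × 5 × 11
LCM(930, 165) = 2 × 3 × 5 × 11 × 31 = 10230.

10230 teeth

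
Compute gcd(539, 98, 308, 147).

539 = 7^2 × 11
98 = 2 × 7^2
308 = 2^2 × 7 × 11
147 = 3 × 7^2
gcd(539, 98, 308, 147) = 7.

7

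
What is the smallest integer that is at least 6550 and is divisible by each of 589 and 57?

The integer must be a common multiple of 589 and 57, so a multiple of their LCM.
589 = 19 × 31
57 = 3 × 19
LCM(589, 57) = 3 × 19 × 31 = 1767.
Smallest multiple of 1767 that is ≥ 6550: ⌈6550/1767⌉ × 1767 = 4 × 1767 = 7068.

7068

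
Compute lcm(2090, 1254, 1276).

363660

2090 = 2 × 5 × 11 × 19
1254 = 2 × 3 × 11 × 19
1276 = 2^2 × 11 × 29
LCM(2090, 1254, 1276) = 2^2 × 3 × 5 × 11 × 19 × 29 = 363660.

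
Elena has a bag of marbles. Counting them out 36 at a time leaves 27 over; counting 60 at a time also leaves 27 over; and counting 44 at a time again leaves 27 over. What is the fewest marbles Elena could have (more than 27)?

2007

N − 27 must be a common multiple of 36, 60, and 44.
36 = 2^2 × 3^2
60 = 2^2 × 3 × 5
44 = 2^2 × 11
LCM(36, 60, 44) = 2^2 × 3^2 × 5 × 11 = 1980.
Smallest N > 27 is LCM + 27 = 1980 + 27 = 2007.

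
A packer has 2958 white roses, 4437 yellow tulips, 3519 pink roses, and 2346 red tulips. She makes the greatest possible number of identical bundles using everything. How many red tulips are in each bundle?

46

Number of bundles = gcd(2958, 4437, 3519, 2346).
2958 = 2 × 3 × 17 × 29
4437 = 3^2 × 17 × 29
3519 = 3^2 × 17 × 23
2346 = 2 × 3 × 17 × 23
gcd(2958, 4437, 3519, 2346) = 3 × 17 = 51.
red tulips per bundle = 2346 / 51 = 46.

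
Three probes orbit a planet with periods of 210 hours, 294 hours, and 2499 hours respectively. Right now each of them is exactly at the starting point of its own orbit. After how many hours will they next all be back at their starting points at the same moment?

24990 hours

They coincide at every common multiple of the periods; the first is the LCM.
210 = 2 × 3 × 5 × 7
294 = 2 × 3 × 7^2
2499 = 3 × 7^2 × 17
LCM(210, 294, 2499) = 2 × 3 × 5 × 7^2 × 17 = 24990.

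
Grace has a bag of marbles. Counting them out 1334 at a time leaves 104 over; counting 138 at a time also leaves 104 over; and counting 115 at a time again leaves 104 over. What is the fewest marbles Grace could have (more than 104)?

N − 104 must be a common multiple of 1334, 138, and 115.
1334 = 2 × 23 × 29
138 = 2 × 3 × 23
115 = 5 × 23
LCM(1334, 138, 115) = 2 × 3 × 5 × 23 × 29 = 20010.
Smallest N > 104 is LCM + 104 = 20010 + 104 = 20114.

20114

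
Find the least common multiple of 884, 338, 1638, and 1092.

723996

884 = 2^2 × 13 × 17
338 = 2 × 13^2
1638 = 2 × 3^2 × 7 × 13
1092 = 2^2 × 3 × 7 × 13
LCM(884, 338, 1638, 1092) = 2^2 × 3^2 × 7 × 13^2 × 17 = 723996.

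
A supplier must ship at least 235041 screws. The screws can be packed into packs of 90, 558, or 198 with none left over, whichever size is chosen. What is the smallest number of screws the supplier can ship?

245520

The number of screws must be a common multiple of 90, 558, and 198, so a multiple of their LCM.
90 = 2 × 3^2 × 5
558 = 2 × 3^2 × 31
198 = 2 × 3^2 × 11
LCM(90, 558, 198) = 2 × 3^2 × 5 × 11 × 31 = 30690.
Smallest multiple of 30690 that is ≥ 235041: ⌈235041/30690⌉ × 30690 = 8 × 30690 = 245520.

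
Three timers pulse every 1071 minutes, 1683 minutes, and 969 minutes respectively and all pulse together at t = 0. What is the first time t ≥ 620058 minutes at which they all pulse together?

671517 minutes

Joint pulses occur at multiples of LCM(1071, 1683, 969).
1071 = 3^2 × 7 × 17
1683 = 3^2 × 11 × 17
969 = 3 × 17 × 19
LCM(1071, 1683, 969) = 3^2 × 7 × 11 × 17 × 19 = 223839.
Smallest multiple of 223839 that is ≥ 620058: ⌈620058/223839⌉ × 223839 = 3 × 223839 = 671517.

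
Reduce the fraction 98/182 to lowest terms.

98 = 2 × 7^2
182 = 2 × 7 × 13
gcd(98, 182) = 2 × 7 = 14.
Divide numerator and denominator by 14: 98/182 = 7/13.

7/13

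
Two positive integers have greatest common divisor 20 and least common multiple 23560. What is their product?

471200

For any two positive integers, gcd × lcm = product = 20 × 23560 = 471200.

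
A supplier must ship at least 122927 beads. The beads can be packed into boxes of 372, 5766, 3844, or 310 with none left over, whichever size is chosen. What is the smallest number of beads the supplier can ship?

172980

The number of beads must be a common multiple of 372, 5766, 3844, and 310, so a multiple of their LCM.
372 = 2^2 × 3 × 31
5766 = 2 × 3 × 31^2
3844 = 2^2 × 31^2
310 = 2 × 5 × 31
LCM(372, 5766, 3844, 310) = 2^2 × 3 × 5 × 31^2 = 57660.
Smallest multiple of 57660 that is ≥ 122927: ⌈122927/57660⌉ × 57660 = 3 × 57660 = 172980.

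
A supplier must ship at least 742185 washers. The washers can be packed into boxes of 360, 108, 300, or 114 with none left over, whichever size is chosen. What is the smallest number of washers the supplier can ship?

820800

The number of washers must be a common multiple of 360, 108, 300, and 114, so a multiple of their LCM.
360 = 2^3 × 3^2 × 5
108 = 2^2 × 3^3
300 = 2^2 × 3 × 5^2
114 = 2 × 3 × 19
LCM(360, 108, 300, 114) = 2^3 × 3^3 × 5^2 × 19 = 102600.
Smallest multiple of 102600 that is ≥ 742185: ⌈742185/102600⌉ × 102600 = 8 × 102600 = 820800.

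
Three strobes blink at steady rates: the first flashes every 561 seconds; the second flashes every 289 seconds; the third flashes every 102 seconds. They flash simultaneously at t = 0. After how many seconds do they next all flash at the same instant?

19074 seconds

The first simultaneous occurrence is after LCM of the individual periods.
561 = 3 × 11 × 17
289 = 17^2
102 = 2 × 3 × 17
LCM(561, 289, 102) = 2 × 3 × 11 × 17^2 = 19074.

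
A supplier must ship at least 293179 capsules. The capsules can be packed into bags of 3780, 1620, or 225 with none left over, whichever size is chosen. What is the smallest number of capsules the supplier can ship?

340200

The number of capsules must be a common multiple of 3780, 1620, and 225, so a multiple of their LCM.
3780 = 2^2 × 3^3 × 5 × 7
1620 = 2^2 × 3^4 × 5
225 = 3^2 × 5^2
LCM(3780, 1620, 225) = 2^2 × 3^4 × 5^2 × 7 = 56700.
Smallest multiple of 56700 that is ≥ 293179: ⌈293179/56700⌉ × 56700 = 6 × 56700 = 340200.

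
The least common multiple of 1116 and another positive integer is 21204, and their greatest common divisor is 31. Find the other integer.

gcd × lcm = product of the two integers, so the other integer is (31 × 21204) / 1116 = 589.

589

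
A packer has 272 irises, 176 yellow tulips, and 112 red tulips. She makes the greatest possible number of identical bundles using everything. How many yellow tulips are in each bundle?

11

Number of bundles = gcd(272, 176, 112).
272 = 2^4 × 17
176 = 2^4 × 11
112 = 2^4 × 7
gcd(272, 176, 112) = 2^4 = 16.
yellow tulips per bundle = 176 / 16 = 11.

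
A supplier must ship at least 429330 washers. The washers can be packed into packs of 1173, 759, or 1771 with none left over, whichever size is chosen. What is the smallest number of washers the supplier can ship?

The number of washers must be a common multiple of 1173, 759, and 1771, so a multiple of their LCM.
1173 = 3 × 17 × 23
759 = 3 × 11 × 23
1771 = 7 × 11 × 23
LCM(1173, 759, 1771) = 3 × 7 × 11 × 17 × 23 = 90321.
Smallest multiple of 90321 that is ≥ 429330: ⌈429330/90321⌉ × 90321 = 5 × 90321 = 451605.

451605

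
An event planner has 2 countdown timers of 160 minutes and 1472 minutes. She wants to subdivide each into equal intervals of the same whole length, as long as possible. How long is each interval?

32 minutes

The interval must divide each timer length; the longest such is the gcd.
160 = 2^5 × 5
1472 = 2^6 × 23
gcd(160, 1472) = 2^5 = 32.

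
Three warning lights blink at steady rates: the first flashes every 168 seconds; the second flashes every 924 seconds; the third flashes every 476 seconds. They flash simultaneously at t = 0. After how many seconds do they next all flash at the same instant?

We need the least common multiple of the intervals.
168 = 2^3 × 3 × 7
924 = 2^2 × 3 × 7 × 11
476 = 2^2 × 7 × 17
LCM(168, 924, 476) = 2^3 × 3 × 7 × 11 × 17 = 31416.

31416 seconds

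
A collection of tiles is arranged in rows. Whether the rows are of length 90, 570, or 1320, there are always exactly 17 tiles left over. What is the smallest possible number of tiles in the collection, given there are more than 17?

75257

N − 17 must be a common multiple of 90, 570, and 1320.
90 = 2 × 3^2 × 5
570 = 2 × 3 × 5 × 19
1320 = 2^3 × 3 × 5 × 11
LCM(90, 570, 1320) = 2^3 × 3^2 × 5 × 11 × 19 = 75240.
Smallest N > 17 is LCM + 17 = 75240 + 17 = 75257.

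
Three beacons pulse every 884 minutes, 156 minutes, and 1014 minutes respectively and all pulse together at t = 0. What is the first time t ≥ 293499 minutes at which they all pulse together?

Joint pulses occur at multiples of LCM(884, 156, 1014).
884 = 2^2 × 13 × 17
156 = 2^2 × 3 × 13
1014 = 2 × 3 × 13^2
LCM(884, 156, 1014) = 2^2 × 3 × 13^2 × 17 = 34476.
Smallest multiple of 34476 that is ≥ 293499: ⌈293499/34476⌉ × 34476 = 9 × 34476 = 310284.

310284 minutes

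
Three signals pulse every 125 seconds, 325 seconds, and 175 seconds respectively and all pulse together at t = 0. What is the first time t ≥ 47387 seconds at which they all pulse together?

Joint pulses occur at multiples of LCM(125, 325, 175).
125 = 5^3
325 = 5^2 × 13
175 = 5^2 × 7
LCM(125, 325, 175) = 5^3 × 7 × 13 = 11375.
Smallest multiple of 11375 that is ≥ 47387: ⌈47387/11375⌉ × 11375 = 5 × 11375 = 56875.

56875 seconds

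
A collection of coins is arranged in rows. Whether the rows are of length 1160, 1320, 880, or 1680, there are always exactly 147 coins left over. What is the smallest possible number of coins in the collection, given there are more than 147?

N − 147 must be a common multiple of 1160, 1320, 880, and 1680.
1160 = 2^3 × 5 × 29
1320 = 2^3 × 3 × 5 × 11
880 = 2^4 × 5 × 11
1680 = 2^4 × 3 × 5 × 7
LCM(1160, 1320, 880, 1680) = 2^4 × 3 × 5 × 7 × 11 × 29 = 535920.
Smallest N > 147 is LCM + 147 = 535920 + 147 = 536067.

536067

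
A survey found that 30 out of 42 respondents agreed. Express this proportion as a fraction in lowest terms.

30 = 2 × 3 × 5
42 = 2 × 3 × 7
gcd(30, 42) = 2 × 3 = 6.
Divide numerator and denominator by 6: 30/42 = 5/7.

5/7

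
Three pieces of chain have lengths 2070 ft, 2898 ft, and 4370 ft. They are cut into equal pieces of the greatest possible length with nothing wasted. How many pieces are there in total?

203

Piece length = gcd(2070, 2898, 4370).
2070 = 2 × 3^2 × 5 × 23
2898 = 2 × 3^2 × 7 × 23
4370 = 2 × 5 × 19 × 23
gcd(2070, 2898, 4370) = 2 × 23 = 46.
Total pieces = 2070/46 + 2898/46 + 4370/46 = 45 + 63 + 95 = 203.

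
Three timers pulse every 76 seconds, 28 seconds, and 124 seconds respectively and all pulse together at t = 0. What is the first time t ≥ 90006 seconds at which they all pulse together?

98952 seconds

Joint pulses occur at multiples of LCM(76, 28, 124).
76 = 2^2 × 19
28 = 2^2 × 7
124 = 2^2 × 31
LCM(76, 28, 124) = 2^2 × 7 × 19 × 31 = 16492.
Smallest multiple of 16492 that is ≥ 90006: ⌈90006/16492⌉ × 16492 = 6 × 16492 = 98952.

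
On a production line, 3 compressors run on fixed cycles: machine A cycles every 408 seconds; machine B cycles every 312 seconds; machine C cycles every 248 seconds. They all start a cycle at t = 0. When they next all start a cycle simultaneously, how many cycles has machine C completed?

663 cycles

They are all back at their starting positions together after one LCM of the periods.
408 = 2^3 × 3 × 17
312 = 2^3 × 3 × 13
248 = 2^3 × 31
LCM(408, 312, 248) = 2^3 × 3 × 13 × 17 × 31 = 164424.
Cycles for period 248: 164424 / 248 = 663.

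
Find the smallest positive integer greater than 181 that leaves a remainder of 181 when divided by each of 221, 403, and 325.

N − 181 must be a common multiple of 221, 403, and 325.
221 = 13 × 17
403 = 13 × 31
325 = 5^2 × 13
LCM(221, 403, 325) = 5^2 × 13 × 17 × 31 = 171275.
Smallest N > 181 is LCM + 181 = 171275 + 181 = 171456.

171456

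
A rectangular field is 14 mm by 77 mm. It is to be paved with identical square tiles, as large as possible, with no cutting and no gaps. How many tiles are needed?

22

Tile side = gcd(14, 77).
14 = 2 × 7
77 = 7 × 11
gcd(14, 77) = 7.
Tiles: (14/7) × (77/7) = 2 × 11 = 22.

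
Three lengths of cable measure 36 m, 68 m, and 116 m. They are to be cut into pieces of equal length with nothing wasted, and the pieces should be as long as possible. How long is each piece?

The greatest length dividing all of 36, 68, and 116 is their gcd.
36 = 2^2 × 3^2
68 = 2^2 × 17
116 = 2^2 × 29
gcd(36, 68, 116) = 2^2 = 4.

4 m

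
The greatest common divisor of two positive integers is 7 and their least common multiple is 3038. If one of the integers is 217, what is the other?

98

For two integers, gcd × lcm = product, so the other is (7 × 3038) / 217 = 21266 / 217 = 98.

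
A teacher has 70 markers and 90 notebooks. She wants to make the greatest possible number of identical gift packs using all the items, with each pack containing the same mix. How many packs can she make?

The pack count must divide each quantity, so the greatest is gcd(70, 90).
70 = 2 × 5 × 7
90 = 2 × 3^2 × 5
gcd(70, 90) = 2 × 5 = 10.

10 packs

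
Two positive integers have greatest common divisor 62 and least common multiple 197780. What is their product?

For any two positive integers, gcd × lcm = product = 62 × 197780 = 12262360.

12262360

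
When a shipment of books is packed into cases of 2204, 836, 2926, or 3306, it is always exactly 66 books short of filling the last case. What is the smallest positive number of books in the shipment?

509058

Being 66 short of a full case of size k means N ≡ −66 (mod k), i.e. N + 66 is a multiple of each size.
2204 = 2^2 × 19 × 29
836 = 2^2 × 11 × 19
2926 = 2 × 7 × 11 × 19
3306 = 2 × 3 × 19 × 29
LCM(2204, 836, 2926, 3306) = 2^2 × 3 × 7 × 11 × 19 × 29 = 509124.
Smallest positive N is 509124 − 66 = 509058.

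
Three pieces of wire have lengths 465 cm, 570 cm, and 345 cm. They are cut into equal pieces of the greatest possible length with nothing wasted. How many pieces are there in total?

92

Piece length = gcd(465, 570, 345).
465 = 3 × 5 × 31
570 = 2 × 3 × 5 × 19
345 = 3 × 5 × 23
gcd(465, 570, 345) = 3 × 5 = 15.
Total pieces = 465/15 + 570/15 + 345/15 = 31 + 38 + 23 = 92.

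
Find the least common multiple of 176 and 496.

5456

176 = 2^4 × 11
496 = 2^4 × 31
LCM(176, 496) = 2^4 × 11 × 31 = 5456.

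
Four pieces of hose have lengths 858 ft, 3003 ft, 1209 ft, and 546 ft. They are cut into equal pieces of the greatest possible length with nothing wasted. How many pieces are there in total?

144

Piece length = gcd(858, 3003, 1209, 546).
858 = 2 × 3 × 11 × 13
3003 = 3 × 7 × 11 × 13
1209 = 3 × 13 × 31
546 = 2 × 3 × 7 × 13
gcd(858, 3003, 1209, 546) = 3 × 13 = 39.
Total pieces = 858/39 + 3003/39 + 1209/39 + 546/39 = 22 + 77 + 31 + 14 = 144.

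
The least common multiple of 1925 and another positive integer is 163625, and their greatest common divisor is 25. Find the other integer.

gcd × lcm = product of the two integers, so the other integer is (25 × 163625) / 1925 = 2125.

2125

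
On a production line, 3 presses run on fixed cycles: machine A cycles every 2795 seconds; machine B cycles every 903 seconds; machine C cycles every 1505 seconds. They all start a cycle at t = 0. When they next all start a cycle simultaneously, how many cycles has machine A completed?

They are all back at their starting positions together after one LCM of the periods.
2795 = 5 × 13 × 43
903 = 3 × 7 × 43
1505 = 5 × 7 × 43
LCM(2795, 903, 1505) = 3 × 5 × 7 × 13 × 43 = 58695.
Cycles for period 2795: 58695 / 2795 = 21.

21 cycles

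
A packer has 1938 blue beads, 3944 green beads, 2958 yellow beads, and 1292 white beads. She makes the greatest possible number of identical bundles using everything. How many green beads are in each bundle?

Number of bundles = gcd(1938, 3944, 2958, 1292).
1938 = 2 × 3 × 17 × 19
3944 = 2^3 × 17 × 29
2958 = 2 × 3 × 17 × 29
1292 = 2^2 × 17 × 19
gcd(1938, 3944, 2958, 1292) = 2 × 17 = 34.
green beads per bundle = 3944 / 34 = 116.

116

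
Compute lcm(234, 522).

6786

234 = 2 × 3^2 × 13
522 = 2 × 3^2 × 29
LCM(234, 522) = 2 × 3^2 × 13 × 29 = 6786.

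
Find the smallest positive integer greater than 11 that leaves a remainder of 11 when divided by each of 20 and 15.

71

N − 11 must be a common multiple of 20 and 15.
20 = 2^2 × 5
15 = 3 × 5
LCM(20, 15) = 2^2 × 3 × 5 = 60.
Smallest N > 11 is LCM + 11 = 60 + 11 = 71.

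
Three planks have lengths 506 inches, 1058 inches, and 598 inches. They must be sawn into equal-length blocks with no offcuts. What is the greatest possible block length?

46 inches

This is the greatest common divisor of 506, 1058, and 598.
506 = 2 × 11 × 23
1058 = 2 × 23^2
598 = 2 × 13 × 23
gcd(506, 1058, 598) = 2 × 23 = 46.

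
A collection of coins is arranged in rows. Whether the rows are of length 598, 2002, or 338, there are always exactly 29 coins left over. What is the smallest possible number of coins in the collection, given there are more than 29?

N − 29 must be a common multiple of 598, 2002, and 338.
598 = 2 × 13 × 23
2002 = 2 × 7 × 11 × 13
338 = 2 × 13^2
LCM(598, 2002, 338) = 2 × 7 × 11 × 13^2 × 23 = 598598.
Smallest N > 29 is LCM + 29 = 598598 + 29 = 598627.

598627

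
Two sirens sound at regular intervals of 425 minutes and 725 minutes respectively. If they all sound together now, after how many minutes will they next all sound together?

12325 minutes

The first simultaneous occurrence is after LCM of the individual periods.
425 = 5^2 × 17
725 = 5^2 × 29
LCM(425, 725) = 5^2 × 17 × 29 = 12325.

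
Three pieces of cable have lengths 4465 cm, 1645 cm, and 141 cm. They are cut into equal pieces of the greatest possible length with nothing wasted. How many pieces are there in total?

Piece length = gcd(4465, 1645, 141).
4465 = 5 × 19 × 47
1645 = 5 × 7 × 47
141 = 3 × 47
gcd(4465, 1645, 141) = 47.
Total pieces = 4465/47 + 1645/47 + 141/47 = 95 + 35 + 3 = 133.

133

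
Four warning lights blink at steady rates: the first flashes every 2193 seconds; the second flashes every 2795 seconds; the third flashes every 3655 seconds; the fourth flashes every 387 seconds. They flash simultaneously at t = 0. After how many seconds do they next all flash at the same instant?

They coincide at every common multiple of the periods; the first is the LCM.
2193 = 3 × 17 × 43
2795 = 5 × 13 × 43
3655 = 5 × 17 × 43
387 = 3^2 × 43
LCM(2193, 2795, 3655, 387) = 3^2 × 5 × 13 × 17 × 43 = 427635.

427635 seconds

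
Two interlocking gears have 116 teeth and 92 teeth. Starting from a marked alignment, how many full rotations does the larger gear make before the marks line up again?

23 rotations

They are all back at their starting positions together after one LCM of the periods.
116 = 2^2 × 29
92 = 2^2 × 23
LCM(116, 92) = 2^2 × 23 × 29 = 2668.
Rotations for period 116: 2668 / 116 = 23.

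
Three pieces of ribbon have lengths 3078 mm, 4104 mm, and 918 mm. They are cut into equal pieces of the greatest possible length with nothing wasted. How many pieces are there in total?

150

Piece length = gcd(3078, 4104, 918).
3078 = 2 × 3^4 × 19
4104 = 2^3 × 3^3 × 19
918 = 2 × 3^3 × 17
gcd(3078, 4104, 918) = 2 × 3^3 = 54.
Total pieces = 3078/54 + 4104/54 + 918/54 = 57 + 76 + 17 = 150.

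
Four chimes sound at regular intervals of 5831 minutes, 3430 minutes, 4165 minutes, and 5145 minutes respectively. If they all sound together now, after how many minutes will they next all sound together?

We need the least common multiple of the intervals.
5831 = 7^3 × 17
3430 = 2 × 5 × 7^3
4165 = 5 × 7^2 × 17
5145 = 3 × 5 × 7^3
LCM(5831, 3430, 4165, 5145) = 2 × 3 × 5 × 7^3 × 17 = 174930.

174930 minutes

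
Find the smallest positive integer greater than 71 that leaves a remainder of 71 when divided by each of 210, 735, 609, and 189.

383741

N − 71 must be a common multiple of 210, 735, 609, and 189.
210 = 2 × 3 × 5 × 7
735 = 3 × 5 × 7^2
609 = 3 × 7 × 29
189 = 3^3 × 7
LCM(210, 735, 609, 189) = 2 × 3^3 × 5 × 7^2 × 29 = 383670.
Smallest N > 71 is LCM + 71 = 383670 + 71 = 383741.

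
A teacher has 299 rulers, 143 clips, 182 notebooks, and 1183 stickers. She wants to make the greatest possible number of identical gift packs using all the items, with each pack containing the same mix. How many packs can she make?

The pack count must divide each quantity, so the greatest is gcd(299, 143, 182, 1183).
299 = 13 × 23
143 = 11 × 13
182 = 2 × 7 × 13
1183 = 7 × 13^2
gcd(299, 143, 182, 1183) = 13.

13 packs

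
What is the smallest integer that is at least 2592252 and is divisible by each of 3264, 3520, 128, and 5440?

The integer must be a common multiple of 3264, 3520, 128, and 5440, so a multiple of their LCM.
3264 = 2^6 × 3 × 17
3520 = 2^6 × 5 × 11
128 = 2^7
5440 = 2^6 × 5 × 17
LCM(3264, 3520, 128, 5440) = 2^7 × 3 × 5 × 11 × 17 = 359040.
Smallest multiple of 359040 that is ≥ 2592252: ⌈2592252/359040⌉ × 359040 = 8 × 359040 = 2872320.

2872320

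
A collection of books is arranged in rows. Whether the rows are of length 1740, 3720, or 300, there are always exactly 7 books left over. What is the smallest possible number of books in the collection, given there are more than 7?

N − 7 must be a common multiple of 1740, 3720, and 300.
1740 = 2^2 × 3 × 5 × 29
3720 = 2^3 × 3 × 5 × 31
300 = 2^2 × 3 × 5^2
LCM(1740, 3720, 300) = 2^3 × 3 × 5^2 × 29 × 31 = 539400.
Smallest N > 7 is LCM + 7 = 539400 + 7 = 539407.

539407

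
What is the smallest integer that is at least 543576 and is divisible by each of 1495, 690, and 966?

The integer must be a common multiple of 1495, 690, and 966, so a multiple of their LCM.
1495 = 5 × 13 × 23
690 = 2 × 3 × 5 × 23
966 = 2 × 3 × 7 × 23
LCM(1495, 690, 966) = 2 × 3 × 5 × 7 × 13 × 23 = 62790.
Smallest multiple of 62790 that is ≥ 543576: ⌈543576/62790⌉ × 62790 = 9 × 62790 = 565110.

565110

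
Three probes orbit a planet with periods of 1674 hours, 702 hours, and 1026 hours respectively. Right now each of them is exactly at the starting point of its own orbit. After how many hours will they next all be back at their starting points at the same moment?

413478 hours

They coincide at every common multiple of the periods; the first is the LCM.
1674 = 2 × 3^3 × 31
702 = 2 × 3^3 × 13
1026 = 2 × 3^3 × 19
LCM(1674, 702, 1026) = 2 × 3^3 × 13 × 19 × 31 = 413478.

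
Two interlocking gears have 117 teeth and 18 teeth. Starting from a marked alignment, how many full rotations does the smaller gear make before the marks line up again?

13 rotations

The first common completion time is the LCM of the periods.
117 = 3^2 × 13
18 = 2 × 3^2
LCM(117, 18) = 2 × 3^2 × 13 = 234.
Rotations for period 18: 234 / 18 = 13.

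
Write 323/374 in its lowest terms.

19/22

323 = 17 × 19
374 = 2 × 11 × 17
gcd(323, 374) = 17.
Divide numerator and denominator by 17: 323/374 = 19/22.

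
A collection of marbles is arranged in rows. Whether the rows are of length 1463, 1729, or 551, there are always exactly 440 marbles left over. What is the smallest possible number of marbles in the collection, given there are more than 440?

551991

N − 440 must be a common multiple of 1463, 1729, and 551.
1463 = 7 × 11 × 19
1729 = 7 × 13 × 19
551 = 19 × 29
LCM(1463, 1729, 551) = 7 × 11 × 13 × 19 × 29 = 551551.
Smallest N > 440 is LCM + 440 = 551551 + 440 = 551991.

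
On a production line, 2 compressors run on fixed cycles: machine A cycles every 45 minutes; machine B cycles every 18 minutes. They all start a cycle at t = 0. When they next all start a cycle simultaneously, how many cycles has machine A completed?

The first common completion time is the LCM of the periods.
45 = 3^2 × 5
18 = 2 × 3^2
LCM(45, 18) = 2 × 3^2 × 5 = 90.
Cycles for period 45: 90 / 45 = 2.

2 cycles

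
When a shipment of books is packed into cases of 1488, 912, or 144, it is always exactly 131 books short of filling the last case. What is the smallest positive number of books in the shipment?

84685

Being 131 short of a full case of size k means N ≡ −131 (mod k), i.e. N + 131 is a multiple of each size.
1488 = 2^4 × 3 × 31
912 = 2^4 × 3 × 19
144 = 2^4 × 3^2
LCM(1488, 912, 144) = 2^4 × 3^2 × 19 × 31 = 84816.
Smallest positive N is 84816 − 131 = 84685.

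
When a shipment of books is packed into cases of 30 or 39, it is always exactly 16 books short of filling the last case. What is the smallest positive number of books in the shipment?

374

Being 16 short of a full case of size k means N ≡ −16 (mod k), i.e. N + 16 is a multiple of each size.
30 = 2 × 3 × 5
39 = 3 × 13
LCM(30, 39) = 2 × 3 × 5 × 13 = 390.
Smallest positive N is 390 − 16 = 374.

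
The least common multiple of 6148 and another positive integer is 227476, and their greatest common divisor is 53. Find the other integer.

gcd × lcm = product of the two integers, so the other integer is (53 × 227476) / 6148 = 1961.

1961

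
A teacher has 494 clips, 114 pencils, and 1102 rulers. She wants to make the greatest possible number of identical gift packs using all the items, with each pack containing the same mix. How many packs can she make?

The pack count must divide each quantity, so the greatest is gcd(494, 114, 1102).
494 = 2 × 13 × 19
114 = 2 × 3 × 19
1102 = 2 × 19 × 29
gcd(494, 114, 1102) = 2 × 19 = 38.

38 packs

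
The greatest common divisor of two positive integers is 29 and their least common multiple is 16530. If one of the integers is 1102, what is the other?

435

For two integers, gcd × lcm = product, so the other is (29 × 16530) / 1102 = 479370 / 1102 = 435.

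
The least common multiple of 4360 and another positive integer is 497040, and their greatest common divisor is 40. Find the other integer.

gcd × lcm = product of the two integers, so the other integer is (40 × 497040) / 4360 = 4560.

4560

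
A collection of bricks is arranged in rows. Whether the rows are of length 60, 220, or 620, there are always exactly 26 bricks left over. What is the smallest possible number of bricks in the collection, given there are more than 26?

20486

N − 26 must be a common multiple of 60, 220, and 620.
60 = 2^2 × 3 × 5
220 = 2^2 × 5 × 11
620 = 2^2 × 5 × 31
LCM(60, 220, 620) = 2^2 × 3 × 5 × 11 × 31 = 20460.
Smallest N > 26 is LCM + 26 = 20460 + 26 = 20486.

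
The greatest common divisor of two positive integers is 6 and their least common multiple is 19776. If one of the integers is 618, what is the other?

For two integers, gcd × lcm = product, so the other is (6 × 19776) / 618 = 118656 / 618 = 192.

192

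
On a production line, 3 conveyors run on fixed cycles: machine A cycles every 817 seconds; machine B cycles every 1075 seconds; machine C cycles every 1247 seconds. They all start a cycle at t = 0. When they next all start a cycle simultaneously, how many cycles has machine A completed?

All finish a whole number of cycles simultaneously at t = LCM of the periods.
817 = 19 × 43
1075 = 5^2 × 43
1247 = 29 × 43
LCM(817, 1075, 1247) = 5^2 × 19 × 29 × 43 = 592325.
Cycles for period 817: 592325 / 817 = 725.

725 cycles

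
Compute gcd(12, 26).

12 = 2^2 × 3
26 = 2 × 13
gcd(12, 26) = 2.

2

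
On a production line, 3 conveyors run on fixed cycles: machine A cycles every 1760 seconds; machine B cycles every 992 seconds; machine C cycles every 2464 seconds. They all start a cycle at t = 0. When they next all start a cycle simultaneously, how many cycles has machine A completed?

All finish a whole number of cycles simultaneously at t = LCM of the periods.
1760 = 2^5 × 5 × 11
992 = 2^5 × 31
2464 = 2^5 × 7 × 11
LCM(1760, 992, 2464) = 2^5 × 5 × 7 × 11 × 31 = 381920.
Cycles for period 1760: 381920 / 1760 = 217.

217 cycles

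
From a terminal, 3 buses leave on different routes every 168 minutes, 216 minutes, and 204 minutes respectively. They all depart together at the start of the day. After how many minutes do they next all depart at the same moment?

25704 minutes

They coincide at every common multiple of the periods; the first is the LCM.
168 = 2^3 × 3 × 7
216 = 2^3 × 3^3
204 = 2^2 × 3 × 17
LCM(168, 216, 204) = 2^3 × 3^3 × 7 × 17 = 25704.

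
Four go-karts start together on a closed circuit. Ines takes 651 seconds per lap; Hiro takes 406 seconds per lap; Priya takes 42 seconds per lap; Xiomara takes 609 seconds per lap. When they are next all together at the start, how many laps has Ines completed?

All finish a whole number of cycles simultaneously at t = LCM of the periods.
651 = 3 × 7 × 31
406 = 2 × 7 × 29
42 = 2 × 3 × 7
609 = 3 × 7 × 29
LCM(651, 406, 42, 609) = 2 × 3 × 7 × 29 × 31 = 37758.
Laps for period 651: 37758 / 651 = 58.

58 laps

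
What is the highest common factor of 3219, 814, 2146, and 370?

37

3219 = 3 × 29 × 37
814 = 2 × 11 × 37
2146 = 2 × 29 × 37
370 = 2 × 5 × 37
gcd(3219, 814, 2146, 370) = 37.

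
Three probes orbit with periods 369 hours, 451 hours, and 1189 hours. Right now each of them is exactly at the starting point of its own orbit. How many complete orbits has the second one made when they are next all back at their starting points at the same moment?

261 orbits

All finish a whole number of cycles simultaneously at t = LCM of the periods.
369 = 3^2 × 41
451 = 11 × 41
1189 = 29 × 41
LCM(369, 451, 1189) = 3^2 × 11 × 29 × 41 = 117711.
Orbits for period 451: 117711 / 451 = 261.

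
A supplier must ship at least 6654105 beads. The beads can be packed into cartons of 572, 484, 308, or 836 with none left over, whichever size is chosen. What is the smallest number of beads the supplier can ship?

The number of beads must be a common multiple of 572, 484, 308, and 836, so a multiple of their LCM.
572 = 2^2 × 11 × 13
484 = 2^2 × 11^2
308 = 2^2 × 7 × 11
836 = 2^2 × 11 × 19
LCM(572, 484, 308, 836) = 2^2 × 7 × 11^2 × 13 × 19 = 836836.
Smallest multiple of 836836 that is ≥ 6654105: ⌈6654105/836836⌉ × 836836 = 8 × 836836 = 6694688.

6694688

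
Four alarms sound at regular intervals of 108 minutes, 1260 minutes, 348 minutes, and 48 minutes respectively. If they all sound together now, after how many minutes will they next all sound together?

438480 minutes

They coincide at every common multiple of the periods; the first is the LCM.
108 = 2^2 × 3^3
1260 = 2^2 × 3^2 × 5 × 7
348 = 2^2 × 3 × 29
48 = 2^4 × 3
LCM(108, 1260, 348, 48) = 2^4 × 3^3 × 5 × 7 × 29 = 438480.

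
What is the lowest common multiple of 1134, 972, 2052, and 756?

129276

1134 = 2 × 3^4 × 7
972 = 2^2 × 3^5
2052 = 2^2 × 3^3 × 19
756 = 2^2 × 3^3 × 7
LCM(1134, 972, 2052, 756) = 2^2 × 3^5 × 7 × 19 = 129276.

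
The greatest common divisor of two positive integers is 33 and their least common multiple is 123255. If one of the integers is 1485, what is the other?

For two integers, gcd × lcm = product, so the other is (33 × 123255) / 1485 = 4067415 / 1485 = 2739.

2739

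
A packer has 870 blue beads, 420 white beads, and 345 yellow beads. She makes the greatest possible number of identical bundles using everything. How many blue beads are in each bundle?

Number of bundles = gcd(870, 420, 345).
870 = 2 × 3 × 5 × 29
420 = 2^2 × 3 × 5 × 7
345 = 3 × 5 × 23
gcd(870, 420, 345) = 3 × 5 = 15.
blue beads per bundle = 870 / 15 = 58.

58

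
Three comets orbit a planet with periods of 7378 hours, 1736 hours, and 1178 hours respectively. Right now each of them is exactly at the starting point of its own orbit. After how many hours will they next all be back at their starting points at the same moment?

We need the least common multiple of the intervals.
7378 = 2 × 7 × 17 × 31
1736 = 2^3 × 7 × 31
1178 = 2 × 19 × 31
LCM(7378, 1736, 1178) = 2^3 × 7 × 17 × 19 × 31 = 560728.

560728 hours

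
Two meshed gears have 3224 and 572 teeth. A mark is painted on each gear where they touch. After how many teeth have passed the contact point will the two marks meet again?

35464 teeth

We need the least common multiple of the intervals.
3224 = 2^3 × 13 × 31
572 = 2^2 × 11 × 13
LCM(3224, 572) = 2^3 × 11 × 13 × 31 = 35464.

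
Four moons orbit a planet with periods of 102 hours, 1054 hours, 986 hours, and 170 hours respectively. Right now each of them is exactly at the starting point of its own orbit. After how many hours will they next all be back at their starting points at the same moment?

458490 hours

We need the least common multiple of the intervals.
102 = 2 × 3 × 17
1054 = 2 × 17 × 31
986 = 2 × 17 × 29
170 = 2 × 5 × 17
LCM(102, 1054, 986, 170) = 2 × 3 × 5 × 17 × 29 × 31 = 458490.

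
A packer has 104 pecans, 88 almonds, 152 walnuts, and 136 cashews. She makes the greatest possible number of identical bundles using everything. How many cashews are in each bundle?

17

Number of bundles = gcd(104, 88, 152, 136).
104 = 2^3 × 13
88 = 2^3 × 11
152 = 2^3 × 19
136 = 2^3 × 17
gcd(104, 88, 152, 136) = 2^3 = 8.
cashews per bundle = 136 / 8 = 17.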